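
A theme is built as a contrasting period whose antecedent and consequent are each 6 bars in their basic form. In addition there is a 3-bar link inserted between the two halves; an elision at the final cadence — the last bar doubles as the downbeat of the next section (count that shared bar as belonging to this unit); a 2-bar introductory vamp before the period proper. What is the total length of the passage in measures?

Basic contrasting period: 6 + 6 = 12 bars.
12 (basic form) + 3 (link) + 2 (introduction) = 17.
The elision shares a bar with the next section but does not change this unit's count.

17 measures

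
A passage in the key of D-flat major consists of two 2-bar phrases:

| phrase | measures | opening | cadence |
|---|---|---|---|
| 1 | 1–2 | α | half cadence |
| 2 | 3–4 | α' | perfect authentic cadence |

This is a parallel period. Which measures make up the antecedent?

The phrase ending with the weaker cadence (half cadence) is the antecedent; the one ending more conclusively (perfect authentic cadence) is the consequent. The antecedent is measures 1–2.

measures 1–2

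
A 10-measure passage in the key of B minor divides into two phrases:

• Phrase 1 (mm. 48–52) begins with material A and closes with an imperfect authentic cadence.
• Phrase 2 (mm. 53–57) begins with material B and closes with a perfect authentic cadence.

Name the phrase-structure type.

Phrase 1 ends with an imperfect authentic cadence (weaker) and phrase 2 with a perfect authentic cadence (stronger): antecedent + consequent = a period.
The two phrases open with different material (A / B), so the period is contrasting.

contrasting period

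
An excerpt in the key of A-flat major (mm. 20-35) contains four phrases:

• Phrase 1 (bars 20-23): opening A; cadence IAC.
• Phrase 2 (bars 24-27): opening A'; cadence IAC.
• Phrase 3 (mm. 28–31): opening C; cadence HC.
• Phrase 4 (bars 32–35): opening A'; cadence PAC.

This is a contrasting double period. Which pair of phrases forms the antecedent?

phrases 1 and 2

In a double period the first pair of phrases (ending imperfect authentic cadence) is the large antecedent and the second pair (ending perfect authentic cadence) is the large consequent; the antecedent is phrases 1 and 2.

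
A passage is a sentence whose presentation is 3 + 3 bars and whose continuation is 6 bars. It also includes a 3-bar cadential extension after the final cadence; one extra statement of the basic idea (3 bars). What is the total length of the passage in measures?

18 measures

Basic sentence: 3 + 3 + 6 = 12 bars.
12 (basic form) + 3 (cadential extension) + 3 (extra statement) = 18.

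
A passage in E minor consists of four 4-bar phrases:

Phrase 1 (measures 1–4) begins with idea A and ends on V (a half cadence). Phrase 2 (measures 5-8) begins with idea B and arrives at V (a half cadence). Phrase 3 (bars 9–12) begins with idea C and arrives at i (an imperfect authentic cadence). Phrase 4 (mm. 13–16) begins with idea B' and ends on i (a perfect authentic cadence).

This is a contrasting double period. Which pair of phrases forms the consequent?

In a double period the first pair of phrases (ending half cadence) is the large antecedent and the second pair (ending perfect authentic cadence) is the large consequent; the consequent is phrases 3 and 4.

phrases 3 and 4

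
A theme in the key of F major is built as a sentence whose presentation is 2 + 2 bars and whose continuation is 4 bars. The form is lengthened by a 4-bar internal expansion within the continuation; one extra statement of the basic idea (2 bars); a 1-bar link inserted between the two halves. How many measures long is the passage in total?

15 measures

Basic sentence: 2 + 2 + 4 = 8 bars.
8 (basic form) + 4 (internal expansion) + 2 (extra statement) + 1 (link) = 15.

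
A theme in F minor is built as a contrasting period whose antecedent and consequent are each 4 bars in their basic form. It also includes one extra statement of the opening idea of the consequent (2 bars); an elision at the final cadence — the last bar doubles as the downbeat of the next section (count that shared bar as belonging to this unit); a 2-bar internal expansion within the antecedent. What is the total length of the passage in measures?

12 measures

Basic contrasting period: 4 + 4 = 8 bars.
8 (basic form) + 2 (extra statement) + 2 (internal expansion) = 12.
The elision shares a bar with the next section but does not change this unit's count.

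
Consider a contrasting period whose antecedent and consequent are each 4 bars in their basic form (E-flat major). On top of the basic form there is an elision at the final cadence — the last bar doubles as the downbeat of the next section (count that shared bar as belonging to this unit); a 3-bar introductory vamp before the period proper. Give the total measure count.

Basic contrasting period: 4 + 4 = 8 bars.
8 (basic form) + 3 (introduction) = 11.
The elision shares a bar with the next section but does not change this unit's count.

11 measures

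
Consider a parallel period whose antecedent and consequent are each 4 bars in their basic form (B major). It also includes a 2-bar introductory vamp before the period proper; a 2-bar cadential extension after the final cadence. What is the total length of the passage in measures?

Basic parallel period: 4 + 4 = 8 bars.
8 (basic form) + 2 (introduction) + 2 (cadential extension) = 12.

12 measures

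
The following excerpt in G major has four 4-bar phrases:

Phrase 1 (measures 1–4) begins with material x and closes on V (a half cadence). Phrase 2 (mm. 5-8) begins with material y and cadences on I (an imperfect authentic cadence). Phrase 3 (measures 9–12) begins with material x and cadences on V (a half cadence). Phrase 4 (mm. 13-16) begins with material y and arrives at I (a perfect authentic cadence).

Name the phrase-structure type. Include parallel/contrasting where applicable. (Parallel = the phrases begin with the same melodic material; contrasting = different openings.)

parallel double period

Four phrases in two halves: the first half (mm. 1-8) ends with an imperfect authentic cadence, the second (measures 9–16) with a perfect authentic cadence — a large antecedent–consequent pair, i.e. a double period.
Phrase 3 begins with the same material as phrase 1, making it parallel.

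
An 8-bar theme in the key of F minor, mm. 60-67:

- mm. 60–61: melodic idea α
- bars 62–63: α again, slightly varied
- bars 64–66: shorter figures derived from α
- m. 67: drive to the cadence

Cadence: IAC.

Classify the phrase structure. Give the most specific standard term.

sentence

Basic idea (mm. 60-61) + its repetition (measures 62–63) form the presentation; fragmentation and cadence (mm. 64–67) form the continuation — the 8-bar whole is a sentence.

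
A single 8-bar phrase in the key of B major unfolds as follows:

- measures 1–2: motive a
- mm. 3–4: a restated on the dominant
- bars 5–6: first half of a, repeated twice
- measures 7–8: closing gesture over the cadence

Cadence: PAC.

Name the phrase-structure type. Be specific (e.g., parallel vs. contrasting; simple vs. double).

Basic idea (bars 1–2) + its repetition (bars 3-4) form the presentation; fragmentation and cadence (measures 5-8) form the continuation — the 8-bar whole is a sentence.

sentence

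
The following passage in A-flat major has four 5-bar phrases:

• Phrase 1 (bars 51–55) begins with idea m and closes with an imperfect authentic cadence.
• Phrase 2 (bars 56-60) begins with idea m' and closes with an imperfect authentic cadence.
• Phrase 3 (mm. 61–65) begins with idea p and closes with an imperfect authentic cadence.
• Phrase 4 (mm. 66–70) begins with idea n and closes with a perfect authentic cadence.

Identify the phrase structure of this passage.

Four phrases in two halves: the first half (measures 51-60) ends with an imperfect authentic cadence, the second (bars 61-70) with a perfect authentic cadence — a large antecedent–consequent pair, i.e. a double period.
Phrase 3 begins with different material from phrase 1, making it contrasting.

contrasting double period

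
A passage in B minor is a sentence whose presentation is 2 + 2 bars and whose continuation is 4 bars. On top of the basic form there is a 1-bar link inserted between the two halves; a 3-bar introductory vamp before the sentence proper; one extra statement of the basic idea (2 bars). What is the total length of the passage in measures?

Basic sentence: 2 + 2 + 4 = 8 bars.
8 (basic form) + 1 (link) + 3 (introduction) + 2 (extra statement) = 14.

14 measures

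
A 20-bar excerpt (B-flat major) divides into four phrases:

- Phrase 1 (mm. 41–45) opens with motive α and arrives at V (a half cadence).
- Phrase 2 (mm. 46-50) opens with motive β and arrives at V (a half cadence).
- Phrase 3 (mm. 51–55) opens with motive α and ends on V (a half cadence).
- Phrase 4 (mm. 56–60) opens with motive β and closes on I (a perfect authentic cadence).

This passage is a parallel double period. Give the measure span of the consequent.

measures 51–60

In a double period the four phrases pair into a large antecedent (phrases 1–2, ending half cadence) and a large consequent (phrases 3–4, ending perfect authentic cadence). The consequent spans measures 51–60.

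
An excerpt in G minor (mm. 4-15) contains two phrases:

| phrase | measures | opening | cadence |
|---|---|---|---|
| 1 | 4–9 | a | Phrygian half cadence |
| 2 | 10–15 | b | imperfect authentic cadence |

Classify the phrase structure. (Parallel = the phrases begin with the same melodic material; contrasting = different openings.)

Phrase 1 ends with a Phrygian half cadence (weaker) and phrase 2 with an imperfect authentic cadence (stronger): antecedent + consequent = a period.
The two phrases open with different material (a / b), so the period is contrasting.

contrasting period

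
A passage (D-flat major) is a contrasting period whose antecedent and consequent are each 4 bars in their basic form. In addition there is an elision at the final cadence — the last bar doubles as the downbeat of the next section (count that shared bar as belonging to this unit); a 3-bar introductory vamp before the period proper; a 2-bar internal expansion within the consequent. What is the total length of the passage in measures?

13 measures

Basic contrasting period: 4 + 4 = 8 bars.
8 (basic form) + 3 (introduction) + 2 (internal expansion) = 13.
The elision shares a bar with the next section but does not change this unit's count.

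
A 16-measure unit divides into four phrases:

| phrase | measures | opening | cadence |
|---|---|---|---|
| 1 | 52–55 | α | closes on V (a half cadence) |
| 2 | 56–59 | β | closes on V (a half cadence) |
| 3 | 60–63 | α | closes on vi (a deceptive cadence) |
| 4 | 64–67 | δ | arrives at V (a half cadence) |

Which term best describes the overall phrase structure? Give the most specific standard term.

phrase group

Phrase 4 ends with a half cadence, no stronger than phrase 2's half cadence, so the four phrases do not form a double period; nor do phrases 3–4 duplicate 1–2, so it is not a repeated period. With no phrase reaching a conclusive cadence, the passage is a phrase group.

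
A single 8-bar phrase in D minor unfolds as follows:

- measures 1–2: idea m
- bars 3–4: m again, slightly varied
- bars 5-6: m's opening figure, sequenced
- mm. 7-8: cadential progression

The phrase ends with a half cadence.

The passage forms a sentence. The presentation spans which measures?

measures 1–4

The presentation of a sentence is the basic idea (mm. 1-2) plus its repetition (mm. 3–4); the presentation is therefore mm. 1–4.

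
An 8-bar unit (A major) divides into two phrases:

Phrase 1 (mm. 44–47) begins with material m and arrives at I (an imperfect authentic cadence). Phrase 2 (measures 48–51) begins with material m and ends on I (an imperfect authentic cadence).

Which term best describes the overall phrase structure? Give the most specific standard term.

repeated phrase

Both phrases have the same opening (m) and the same cadence (imperfect authentic cadence): the second is a restatement, not a consequent, so this is a repeated phrase rather than a period.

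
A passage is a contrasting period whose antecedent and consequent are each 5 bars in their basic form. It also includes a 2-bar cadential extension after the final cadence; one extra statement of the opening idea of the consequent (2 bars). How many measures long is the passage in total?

14 measures

Basic contrasting period: 5 + 5 = 10 bars.
10 (basic form) + 2 (cadential extension) + 2 (extra statement) = 14.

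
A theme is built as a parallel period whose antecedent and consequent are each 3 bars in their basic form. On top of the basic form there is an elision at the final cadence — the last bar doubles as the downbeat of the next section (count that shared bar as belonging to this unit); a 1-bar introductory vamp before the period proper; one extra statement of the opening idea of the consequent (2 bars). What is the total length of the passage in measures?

Basic parallel period: 3 + 3 = 6 bars.
6 (basic form) + 1 (introduction) + 2 (extra statement) = 9.
The elision shares a bar with the next section but does not change this unit's count.

9 measures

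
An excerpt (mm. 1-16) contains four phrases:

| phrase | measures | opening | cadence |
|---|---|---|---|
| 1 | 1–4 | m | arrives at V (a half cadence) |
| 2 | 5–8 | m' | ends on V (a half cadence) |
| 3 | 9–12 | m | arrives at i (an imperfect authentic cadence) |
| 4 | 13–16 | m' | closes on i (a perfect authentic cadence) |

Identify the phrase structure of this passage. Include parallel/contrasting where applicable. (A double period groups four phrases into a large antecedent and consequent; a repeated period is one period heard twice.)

Four phrases in two halves: the first half (measures 1–8) ends with a half cadence, the second (mm. 9-16) with a perfect authentic cadence — a large antecedent–consequent pair, i.e. a double period.
Phrase 3 begins with the same material as phrase 1, making it parallel.

parallel double period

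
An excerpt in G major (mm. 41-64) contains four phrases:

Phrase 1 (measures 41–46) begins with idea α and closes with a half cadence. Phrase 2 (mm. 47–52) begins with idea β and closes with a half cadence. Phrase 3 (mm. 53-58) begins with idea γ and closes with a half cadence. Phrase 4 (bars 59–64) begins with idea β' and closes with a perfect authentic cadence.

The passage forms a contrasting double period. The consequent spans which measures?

In a double period the four phrases pair into a large antecedent (phrases 1–2, ending half cadence) and a large consequent (phrases 3–4, ending perfect authentic cadence). The consequent spans bars 53–64.

measures 53–64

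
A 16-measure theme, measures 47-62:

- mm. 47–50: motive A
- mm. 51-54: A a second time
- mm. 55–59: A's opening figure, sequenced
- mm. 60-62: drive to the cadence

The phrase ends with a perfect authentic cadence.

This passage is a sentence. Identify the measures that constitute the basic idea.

The presentation of a sentence is the basic idea (measures 47-50) plus its repetition (measures 51–54); the basic idea is therefore measures 47-50.

measures 47–50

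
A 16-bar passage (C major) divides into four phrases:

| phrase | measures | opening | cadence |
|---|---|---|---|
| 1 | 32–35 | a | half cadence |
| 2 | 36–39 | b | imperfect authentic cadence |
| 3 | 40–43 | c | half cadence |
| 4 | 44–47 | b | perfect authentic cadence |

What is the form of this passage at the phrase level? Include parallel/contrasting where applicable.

contrasting double period

Four phrases in two halves: the first half (mm. 32–39) ends with an imperfect authentic cadence, the second (mm. 40-47) with a perfect authentic cadence — a large antecedent–consequent pair, i.e. a double period.
Phrase 3 begins with different material from phrase 1, making it contrasting.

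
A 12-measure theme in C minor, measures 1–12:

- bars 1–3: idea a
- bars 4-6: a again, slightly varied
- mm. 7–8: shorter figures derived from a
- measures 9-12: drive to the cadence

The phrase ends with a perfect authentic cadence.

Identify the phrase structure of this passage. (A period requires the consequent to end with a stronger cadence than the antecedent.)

sentence

Basic idea (bars 1-3) + its repetition (bars 4–6) form the presentation; fragmentation and cadence (bars 7–12) form the continuation — the 12-bar whole is a sentence.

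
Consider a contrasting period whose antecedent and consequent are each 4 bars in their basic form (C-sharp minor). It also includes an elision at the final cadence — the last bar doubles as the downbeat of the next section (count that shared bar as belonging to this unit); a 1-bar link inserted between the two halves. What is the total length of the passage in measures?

Basic contrasting period: 4 + 4 = 8 bars.
8 (basic form) + 1 (link) = 9.
The elision shares a bar with the next section but does not change this unit's count.

9 measures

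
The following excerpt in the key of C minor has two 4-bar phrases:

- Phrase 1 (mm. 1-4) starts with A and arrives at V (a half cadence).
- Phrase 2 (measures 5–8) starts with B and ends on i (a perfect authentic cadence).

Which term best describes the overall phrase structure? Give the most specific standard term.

Phrase 1 ends with a half cadence (weaker) and phrase 2 with a perfect authentic cadence (stronger): antecedent + consequent = a period.
The two phrases open with different material (A / B), so the period is contrasting.

contrasting period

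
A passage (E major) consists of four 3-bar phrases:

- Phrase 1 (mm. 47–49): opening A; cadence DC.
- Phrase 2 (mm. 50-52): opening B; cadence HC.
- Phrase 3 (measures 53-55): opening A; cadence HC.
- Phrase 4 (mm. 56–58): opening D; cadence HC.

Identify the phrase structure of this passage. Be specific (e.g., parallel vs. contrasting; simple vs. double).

Phrase 4 ends with a half cadence, no stronger than phrase 2's half cadence, so the four phrases do not form a double period; nor do phrases 3–4 duplicate 1–2, so it is not a repeated period. With no phrase reaching a conclusive cadence, the passage is a phrase group.

phrase group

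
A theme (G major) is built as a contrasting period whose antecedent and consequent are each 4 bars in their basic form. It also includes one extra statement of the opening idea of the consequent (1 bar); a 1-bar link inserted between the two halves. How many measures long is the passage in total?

Basic contrasting period: 4 + 4 = 8 bars.
8 (basic form) + 1 (extra statement) + 1 (link) = 10.

10 measures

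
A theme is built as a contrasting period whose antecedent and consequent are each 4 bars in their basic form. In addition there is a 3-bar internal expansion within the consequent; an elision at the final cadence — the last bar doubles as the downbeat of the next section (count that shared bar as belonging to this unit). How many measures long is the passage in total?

Basic contrasting period: 4 + 4 = 8 bars.
8 (basic form) + 3 (internal expansion) = 11.
The elision shares a bar with the next section but does not change this unit's count.

11 measures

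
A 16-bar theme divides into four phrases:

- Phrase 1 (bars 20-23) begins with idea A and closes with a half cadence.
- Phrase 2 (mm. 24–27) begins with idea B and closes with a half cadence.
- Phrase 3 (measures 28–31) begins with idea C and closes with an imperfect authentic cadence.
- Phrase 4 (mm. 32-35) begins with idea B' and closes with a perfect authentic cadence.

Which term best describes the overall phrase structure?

contrasting double period

Four phrases in two halves: the first half (mm. 20–27) ends with a half cadence, the second (bars 28-35) with a perfect authentic cadence — a large antecedent–consequent pair, i.e. a double period.
Phrase 3 begins with different material from phrase 1, making it contrasting.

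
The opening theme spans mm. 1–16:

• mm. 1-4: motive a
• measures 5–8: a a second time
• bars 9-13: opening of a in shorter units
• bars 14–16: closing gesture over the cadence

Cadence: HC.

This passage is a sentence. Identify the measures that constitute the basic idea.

The presentation of a sentence is the basic idea (measures 1–4) plus its repetition (measures 5–8); the basic idea is therefore mm. 1–4.

measures 1–4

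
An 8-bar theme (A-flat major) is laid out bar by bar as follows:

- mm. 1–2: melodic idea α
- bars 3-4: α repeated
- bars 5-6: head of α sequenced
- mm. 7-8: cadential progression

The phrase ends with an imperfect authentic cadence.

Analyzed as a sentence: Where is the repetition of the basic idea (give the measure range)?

measures 3–4

The presentation of a sentence is the basic idea (mm. 1–2) plus its repetition (bars 3–4); the repetition of the basic idea is therefore mm. 3–4.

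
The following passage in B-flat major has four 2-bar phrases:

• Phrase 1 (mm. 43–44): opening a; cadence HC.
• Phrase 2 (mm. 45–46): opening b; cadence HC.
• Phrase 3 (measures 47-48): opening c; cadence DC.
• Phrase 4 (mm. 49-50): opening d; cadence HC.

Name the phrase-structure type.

Phrase 4 ends with a half cadence, no stronger than phrase 2's half cadence, so the four phrases do not form a double period; nor do phrases 3–4 duplicate 1–2, so it is not a repeated period. With no phrase reaching a conclusive cadence, the passage is a phrase group.

phrase group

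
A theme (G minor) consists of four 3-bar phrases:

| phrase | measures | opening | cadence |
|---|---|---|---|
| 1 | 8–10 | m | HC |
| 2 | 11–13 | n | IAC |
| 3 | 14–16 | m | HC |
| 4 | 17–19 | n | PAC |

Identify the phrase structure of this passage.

Four phrases in two halves: the first half (mm. 8-13) ends with an imperfect authentic cadence, the second (mm. 14–19) with a perfect authentic cadence — a large antecedent–consequent pair, i.e. a double period.
Phrase 3 begins with the same material as phrase 1, making it parallel.

parallel double period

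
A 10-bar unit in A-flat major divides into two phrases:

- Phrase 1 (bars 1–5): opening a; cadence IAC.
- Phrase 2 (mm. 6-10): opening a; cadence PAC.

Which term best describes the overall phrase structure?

Phrase 1 ends with an imperfect authentic cadence (weaker) and phrase 2 with a perfect authentic cadence (stronger): antecedent + consequent = a period.
The two phrases open with the same material (a / a), so the period is parallel.

parallel period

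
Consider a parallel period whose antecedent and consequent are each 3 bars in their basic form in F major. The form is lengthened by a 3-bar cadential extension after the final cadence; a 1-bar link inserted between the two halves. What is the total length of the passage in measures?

10 measures

Basic parallel period: 3 + 3 = 6 bars.
6 (basic form) + 3 (cadential extension) + 1 (link) = 10.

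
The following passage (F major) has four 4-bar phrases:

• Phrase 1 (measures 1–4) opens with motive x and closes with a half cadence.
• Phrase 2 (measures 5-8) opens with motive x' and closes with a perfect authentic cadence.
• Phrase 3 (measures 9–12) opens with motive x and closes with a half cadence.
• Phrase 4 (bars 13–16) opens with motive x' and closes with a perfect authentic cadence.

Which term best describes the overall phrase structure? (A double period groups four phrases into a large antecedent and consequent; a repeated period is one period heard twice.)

repeated period

The cadence pattern HC–PAC–HC–PAC is weak–strong twice, and phrases 3–4 restate phrases 1–2: a period heard twice, not a double period (which would end weakly at phrase 2).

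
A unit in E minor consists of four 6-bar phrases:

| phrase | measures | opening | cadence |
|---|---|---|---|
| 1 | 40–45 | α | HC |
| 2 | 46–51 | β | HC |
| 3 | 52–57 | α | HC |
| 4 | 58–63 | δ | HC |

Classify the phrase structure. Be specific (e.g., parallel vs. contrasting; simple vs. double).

Phrase 4 ends with a half cadence, no stronger than phrase 2's half cadence, so the four phrases do not form a double period; nor do phrases 3–4 duplicate 1–2, so it is not a repeated period. With no phrase reaching a conclusive cadence, the passage is a phrase group.

phrase group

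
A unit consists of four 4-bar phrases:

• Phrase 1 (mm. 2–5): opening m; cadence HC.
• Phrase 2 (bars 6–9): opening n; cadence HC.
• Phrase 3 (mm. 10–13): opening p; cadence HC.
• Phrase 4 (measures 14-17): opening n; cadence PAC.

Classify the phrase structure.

Four phrases in two halves: the first half (bars 2-9) ends with a half cadence, the second (mm. 10–17) with a perfect authentic cadence — a large antecedent–consequent pair, i.e. a double period.
Phrase 3 begins with different material from phrase 1, making it contrasting.

contrasting double period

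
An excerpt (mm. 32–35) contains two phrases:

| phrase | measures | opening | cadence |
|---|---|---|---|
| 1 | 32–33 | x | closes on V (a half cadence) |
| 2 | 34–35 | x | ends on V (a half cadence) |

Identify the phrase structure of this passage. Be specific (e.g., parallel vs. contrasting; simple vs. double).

Both phrases have the same opening (x) and the same cadence (half cadence): the second is a restatement, not a consequent, so this is a repeated phrase rather than a period.

repeated phrase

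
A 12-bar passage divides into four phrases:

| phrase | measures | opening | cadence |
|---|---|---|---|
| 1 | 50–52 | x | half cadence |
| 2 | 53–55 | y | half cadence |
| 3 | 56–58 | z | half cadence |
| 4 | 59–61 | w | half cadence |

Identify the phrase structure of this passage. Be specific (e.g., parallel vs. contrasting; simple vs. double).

Phrase 4 ends with a half cadence, no stronger than phrase 2's half cadence, so the four phrases do not form a double period; nor do phrases 3–4 duplicate 1–2, so it is not a repeated period. With no phrase reaching a conclusive cadence, the passage is a phrase group.

phrase group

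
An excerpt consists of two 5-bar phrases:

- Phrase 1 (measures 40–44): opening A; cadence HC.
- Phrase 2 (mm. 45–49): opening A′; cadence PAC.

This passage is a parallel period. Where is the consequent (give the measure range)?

measures 45–49

The antecedent is the phrase ending with the weaker cadence (half cadence, phrase 1) and the consequent the one ending more conclusively (perfect authentic cadence, phrase 2); the consequent is bars 45–49.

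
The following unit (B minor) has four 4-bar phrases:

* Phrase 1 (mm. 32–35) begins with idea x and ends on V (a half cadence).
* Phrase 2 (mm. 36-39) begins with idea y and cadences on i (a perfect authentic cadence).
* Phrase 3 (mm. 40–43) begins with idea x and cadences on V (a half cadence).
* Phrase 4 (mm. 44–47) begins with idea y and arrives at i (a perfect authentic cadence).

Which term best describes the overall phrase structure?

The cadence pattern HC–PAC–HC–PAC is weak–strong twice, and phrases 3–4 restate phrases 1–2: a period heard twice, not a double period (which would end weakly at phrase 2).

repeated period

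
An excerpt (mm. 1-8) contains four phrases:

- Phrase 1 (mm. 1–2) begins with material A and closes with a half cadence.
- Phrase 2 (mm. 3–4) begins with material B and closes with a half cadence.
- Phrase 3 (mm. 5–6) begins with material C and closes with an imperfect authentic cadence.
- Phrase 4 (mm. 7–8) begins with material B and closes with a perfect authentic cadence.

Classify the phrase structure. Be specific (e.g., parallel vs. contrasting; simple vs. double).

contrasting double period

Four phrases in two halves: the first half (bars 1-4) ends with a half cadence, the second (bars 5–8) with a perfect authentic cadence — a large antecedent–consequent pair, i.e. a double period.
Phrase 3 begins with different material from phrase 1, making it contrasting.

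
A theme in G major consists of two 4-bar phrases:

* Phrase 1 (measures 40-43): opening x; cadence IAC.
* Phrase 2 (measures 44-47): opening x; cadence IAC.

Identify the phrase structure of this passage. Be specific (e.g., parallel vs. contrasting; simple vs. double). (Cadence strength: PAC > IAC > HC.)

Both phrases have the same opening (x) and the same cadence (imperfect authentic cadence): the second is a restatement, not a consequent, so this is a repeated phrase rather than a period.

repeated phrase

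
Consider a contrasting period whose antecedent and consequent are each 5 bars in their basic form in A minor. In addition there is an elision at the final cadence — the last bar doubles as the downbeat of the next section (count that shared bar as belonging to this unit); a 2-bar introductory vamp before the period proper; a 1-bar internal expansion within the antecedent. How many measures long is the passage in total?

Basic contrasting period: 5 + 5 = 10 bars.
10 (basic form) + 2 (introduction) + 1 (internal expansion) = 13.
The elision shares a bar with the next section but does not change this unit's count.

13 measures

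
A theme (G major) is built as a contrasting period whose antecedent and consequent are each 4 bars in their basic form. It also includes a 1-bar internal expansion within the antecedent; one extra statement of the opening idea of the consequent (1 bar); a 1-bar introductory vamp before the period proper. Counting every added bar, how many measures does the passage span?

11 measures

Basic contrasting period: 4 + 4 = 8 bars.
8 (basic form) + 1 (internal expansion) + 1 (extra statement) + 1 (introduction) = 11.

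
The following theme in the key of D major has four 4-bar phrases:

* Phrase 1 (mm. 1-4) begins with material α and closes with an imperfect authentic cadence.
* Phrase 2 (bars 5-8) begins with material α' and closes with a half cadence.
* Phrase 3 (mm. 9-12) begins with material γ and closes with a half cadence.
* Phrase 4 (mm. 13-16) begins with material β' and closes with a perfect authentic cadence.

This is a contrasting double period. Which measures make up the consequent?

In a double period the first pair of phrases (ending half cadence) is the large antecedent and the second pair (ending perfect authentic cadence) is the large consequent; the consequent is measures 9–16.

measures 9–16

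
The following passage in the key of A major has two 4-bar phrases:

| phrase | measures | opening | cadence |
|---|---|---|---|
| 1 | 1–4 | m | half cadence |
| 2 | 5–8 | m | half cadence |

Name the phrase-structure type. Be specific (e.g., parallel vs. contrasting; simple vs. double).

repeated phrase

Both phrases have the same opening (m) and the same cadence (half cadence): the second is a restatement, not a consequent, so this is a repeated phrase rather than a period.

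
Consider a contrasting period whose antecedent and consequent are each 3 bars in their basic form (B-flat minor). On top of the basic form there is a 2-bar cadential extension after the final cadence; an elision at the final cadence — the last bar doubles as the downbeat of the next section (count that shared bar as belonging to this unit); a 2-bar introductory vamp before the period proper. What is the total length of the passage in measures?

10 measures

Basic contrasting period: 3 + 3 = 6 bars.
6 (basic form) + 2 (cadential extension) + 2 (introduction) = 10.
The elision shares a bar with the next section but does not change this unit's count.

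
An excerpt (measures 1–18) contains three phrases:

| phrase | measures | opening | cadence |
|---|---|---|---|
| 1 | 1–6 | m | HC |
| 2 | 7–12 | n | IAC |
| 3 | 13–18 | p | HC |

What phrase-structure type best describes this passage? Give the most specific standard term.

The final phrase closes with a half cadence, which is not stronger than the preceding imperfect authentic cadence; the 3 phrases lack an overall antecedent–consequent design and so form a phrase group.

phrase group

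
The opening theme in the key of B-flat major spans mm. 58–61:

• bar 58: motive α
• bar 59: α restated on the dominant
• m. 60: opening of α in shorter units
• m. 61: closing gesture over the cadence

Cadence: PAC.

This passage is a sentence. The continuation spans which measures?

measures 60–61

After the presentation (mm. 58-59), the continuation covers the fragmentation through the cadence: mm. 60–61.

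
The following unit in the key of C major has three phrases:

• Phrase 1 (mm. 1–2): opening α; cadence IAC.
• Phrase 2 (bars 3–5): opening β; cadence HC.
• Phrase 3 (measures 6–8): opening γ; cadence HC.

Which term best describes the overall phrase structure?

phrase group

The final phrase closes with a half cadence, which is not stronger than the preceding half cadence; the 3 phrases lack an overall antecedent–consequent design and so form a phrase group.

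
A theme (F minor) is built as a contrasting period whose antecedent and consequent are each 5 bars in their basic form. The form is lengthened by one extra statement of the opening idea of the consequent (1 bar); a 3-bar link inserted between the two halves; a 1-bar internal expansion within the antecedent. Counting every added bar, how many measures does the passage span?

15 measures

Basic contrasting period: 5 + 5 = 10 bars.
10 (basic form) + 1 (extra statement) + 3 (link) + 1 (internal expansion) = 15.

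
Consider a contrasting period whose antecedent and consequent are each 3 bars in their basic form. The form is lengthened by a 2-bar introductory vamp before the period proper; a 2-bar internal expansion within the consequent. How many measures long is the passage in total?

10 measures

Basic contrasting period: 3 + 3 = 6 bars.
6 (basic form) + 2 (introduction) + 2 (internal expansion) = 10.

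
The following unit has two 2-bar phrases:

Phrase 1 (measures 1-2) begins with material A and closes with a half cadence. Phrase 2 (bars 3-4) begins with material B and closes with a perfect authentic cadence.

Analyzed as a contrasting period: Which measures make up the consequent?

measures 3–4

The antecedent is the phrase ending with the weaker cadence (half cadence, phrase 1) and the consequent the one ending more conclusively (perfect authentic cadence, phrase 2); the consequent is bars 3-4.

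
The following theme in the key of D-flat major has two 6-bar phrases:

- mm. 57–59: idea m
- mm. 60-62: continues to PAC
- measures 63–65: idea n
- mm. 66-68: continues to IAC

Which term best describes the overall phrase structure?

The second phrase closes with an imperfect authentic cadence, which is not stronger than the first phrase's perfect authentic cadence; without a weak→strong cadential pair there is no antecedent–consequent relationship, so this is a phrase group rather than a period.

phrase group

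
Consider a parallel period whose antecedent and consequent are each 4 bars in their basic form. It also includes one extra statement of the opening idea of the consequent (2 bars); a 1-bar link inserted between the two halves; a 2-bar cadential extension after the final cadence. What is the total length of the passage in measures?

Basic parallel period: 4 + 4 = 8 bars.
8 (basic form) + 2 (extra statement) + 1 (link) + 2 (cadential extension) = 13.

13 measures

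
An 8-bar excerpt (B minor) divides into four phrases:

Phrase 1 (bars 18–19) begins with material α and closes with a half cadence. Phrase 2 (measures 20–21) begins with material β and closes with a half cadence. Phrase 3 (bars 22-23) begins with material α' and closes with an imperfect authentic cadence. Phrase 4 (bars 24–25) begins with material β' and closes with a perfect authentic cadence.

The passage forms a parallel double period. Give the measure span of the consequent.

In a double period the first pair of phrases (ending half cadence) is the large antecedent and the second pair (ending perfect authentic cadence) is the large consequent; the consequent is measures 22–25.

measures 22–25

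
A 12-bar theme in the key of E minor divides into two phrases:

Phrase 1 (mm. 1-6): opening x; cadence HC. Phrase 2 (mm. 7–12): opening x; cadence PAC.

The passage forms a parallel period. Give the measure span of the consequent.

The antecedent is the phrase ending with the weaker cadence (half cadence, phrase 1) and the consequent the one ending more conclusively (perfect authentic cadence, phrase 2); the consequent is measures 7-12.

measures 7–12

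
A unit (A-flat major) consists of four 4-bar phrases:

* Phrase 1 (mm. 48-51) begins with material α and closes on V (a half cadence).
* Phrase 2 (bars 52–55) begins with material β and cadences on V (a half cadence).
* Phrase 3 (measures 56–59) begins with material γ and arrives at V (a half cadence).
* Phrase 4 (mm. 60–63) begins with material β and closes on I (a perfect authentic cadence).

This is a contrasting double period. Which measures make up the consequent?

measures 56–63

In a double period the first pair of phrases (ending half cadence) is the large antecedent and the second pair (ending perfect authentic cadence) is the large consequent; the consequent is measures 56–63.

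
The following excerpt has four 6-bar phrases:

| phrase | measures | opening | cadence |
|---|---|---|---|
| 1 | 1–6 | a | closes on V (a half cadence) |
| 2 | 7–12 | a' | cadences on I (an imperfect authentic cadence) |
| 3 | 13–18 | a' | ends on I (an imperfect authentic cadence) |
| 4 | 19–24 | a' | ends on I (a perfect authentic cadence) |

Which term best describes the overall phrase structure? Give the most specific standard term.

parallel double period

Four phrases in two halves: the first half (mm. 1-12) ends with an imperfect authentic cadence, the second (measures 13-24) with a perfect authentic cadence — a large antecedent–consequent pair, i.e. a double period.
Phrase 3 begins with the same material as phrase 1, making it parallel.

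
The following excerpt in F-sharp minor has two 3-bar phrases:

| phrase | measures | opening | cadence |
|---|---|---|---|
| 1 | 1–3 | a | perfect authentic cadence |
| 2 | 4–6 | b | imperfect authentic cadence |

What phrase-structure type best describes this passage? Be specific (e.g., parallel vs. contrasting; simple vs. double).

phrase group

The second phrase closes with an imperfect authentic cadence, which is not stronger than the first phrase's perfect authentic cadence; without a weak→strong cadential pair there is no antecedent–consequent relationship, so this is a phrase group rather than a period.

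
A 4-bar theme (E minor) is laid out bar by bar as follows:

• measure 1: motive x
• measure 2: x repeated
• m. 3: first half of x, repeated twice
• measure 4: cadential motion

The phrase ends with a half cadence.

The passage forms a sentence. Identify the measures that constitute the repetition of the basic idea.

The presentation of a sentence is the basic idea (m. 1) plus its repetition (bar 2); the repetition of the basic idea is therefore m. 2.

measures 2–2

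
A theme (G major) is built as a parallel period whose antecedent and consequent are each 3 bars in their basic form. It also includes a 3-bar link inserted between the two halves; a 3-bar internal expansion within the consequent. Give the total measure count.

12 measures

Basic parallel period: 3 + 3 = 6 bars.
6 (basic form) + 3 (link) + 3 (internal expansion) = 12.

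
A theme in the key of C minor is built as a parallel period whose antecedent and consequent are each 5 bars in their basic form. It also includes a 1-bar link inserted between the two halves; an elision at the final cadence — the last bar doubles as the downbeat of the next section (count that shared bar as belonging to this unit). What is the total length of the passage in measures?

Basic parallel period: 5 + 5 = 10 bars.
10 (basic form) + 1 (link) = 11.
The elision shares a bar with the next section but does not change this unit's count.

11 measures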